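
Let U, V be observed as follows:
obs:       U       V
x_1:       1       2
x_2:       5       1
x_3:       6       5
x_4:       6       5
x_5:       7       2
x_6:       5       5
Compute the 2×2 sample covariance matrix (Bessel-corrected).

Step 1 — column means:
  mean(U) = (1 + 5 + 6 + 6 + 7 + 5) / 6 = 30/6 = 5
  mean(V) = (2 + 1 + 5 + 5 + 2 + 5) / 6 = 20/6 = 3.3333

Step 2 — sample covariance S[i,j] = (1/(n-1)) · Σ_k (x_{k,i} - mean_i) · (x_{k,j} - mean_j), with n-1 = 5.
  S[U,U] = ((-4)·(-4) + (0)·(0) + (1)·(1) + (1)·(1) + (2)·(2) + (0)·(0)) / 5 = 22/5 = 4.4
  S[U,V] = ((-4)·(-1.3333) + (0)·(-2.3333) + (1)·(1.6667) + (1)·(1.6667) + (2)·(-1.3333) + (0)·(1.6667)) / 5 = 6/5 = 1.2
  S[V,V] = ((-1.3333)·(-1.3333) + (-2.3333)·(-2.3333) + (1.6667)·(1.6667) + (1.6667)·(1.6667) + (-1.3333)·(-1.3333) + (1.6667)·(1.6667)) / 5 = 17.3333/5 = 3.4667

S is symmetric (S[j,i] = S[i,j]). Assembling:

S = [[4.4, 1.2],
 [1.2, 3.4667]]


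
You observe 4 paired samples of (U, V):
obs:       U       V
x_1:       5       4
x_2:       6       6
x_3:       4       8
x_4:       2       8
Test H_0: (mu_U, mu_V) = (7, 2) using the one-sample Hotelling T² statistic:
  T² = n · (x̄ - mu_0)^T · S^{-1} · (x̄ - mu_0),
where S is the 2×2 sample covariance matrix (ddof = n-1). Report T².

Step 1 — sample mean vector:
  mean(U) = (5 + 6 + 4 + 2) / 4 = 17/4 = 4.25
  mean(V) = (4 + 6 + 8 + 8) / 4 = 26/4 = 6.5
  x̄ = (4.25, 6.5),  deviation x̄ - mu_0 = (4.25, 6.5) - (7, 2) = (-2.75, 4.5).

Step 2 — sample covariance matrix, S[i,j] = (1/(n-1)) · Σ_k (x_{k,i} - mean_i) · (x_{k,j} - mean_j), divisor n-1 = 3:
  S[U,U] = ((0.75)·(0.75) + (1.75)·(1.75) + (-0.25)·(-0.25) + (-2.25)·(-2.25)) / 3 = 8.75/3 = 2.9167
  S[U,V] = ((0.75)·(-2.5) + (1.75)·(-0.5) + (-0.25)·(1.5) + (-2.25)·(1.5)) / 3 = -6.5/3 = -2.1667
  S[V,V] = ((-2.5)·(-2.5) + (-0.5)·(-0.5) + (1.5)·(1.5) + (1.5)·(1.5)) / 3 = 11/3 = 3.6667
  S = [[2.9167, -2.1667],
 [-2.1667, 3.6667]].

Step 3 — invert S. det(S) = 2.9167·3.6667 - (-2.1667)² = 6.
  S^{-1} = (1/det) · [[d, -b], [-b, a]] = [[0.6111, 0.3611],
 [0.3611, 0.4861]].

Step 4 — quadratic form (x̄ - mu_0)^T · S^{-1} · (x̄ - mu_0):
  S^{-1} · (x̄ - mu_0) = (-0.0556, 1.1944),
  (x̄ - mu_0)^T · [...] = (-2.75)·(-0.0556) + (4.5)·(1.1944) = 5.5278.

Step 5 — scale by n: T² = 4 · 5.5278 = 22.1111.

T² ≈ 22.1111


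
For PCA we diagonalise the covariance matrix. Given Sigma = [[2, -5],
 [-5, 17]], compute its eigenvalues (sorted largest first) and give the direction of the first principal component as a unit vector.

Step 1 — characteristic polynomial of 2×2 Sigma:
  det(Sigma - λI) = λ² - trace · λ + det = 0.
  trace = 2 + 17 = 19, det = 2·17 - (-5)² = 9.
Step 2 — discriminant:
  Δ = trace² - 4·det = 361 - 36 = 325.
Step 3 — eigenvalues:
  λ = (trace ± √Δ)/2 = (19 ± 18.0278)/2,
  λ_1 = 18.5139,  λ_2 = 0.4861.

Step 4 — unit eigenvector for λ_1: solve (Sigma - λ_1 I)v = 0. First row:
  (2 - 18.5139)·v_x + (-5)·v_y = 0, i.e. (-16.5139)·v_x + (-5)·v_y = 0,
  so v ∝ (b, λ_1 - a) = (-5, 16.5139); multiply by -1 so the first entry is positive: u = (5, -16.5139).
  ||u|| = √((5)² + (-16.5139)²) = √(297.7082) ≈ 17.2542,
  v_1 = u/||u|| ≈ (0.2898, -0.9571) (||v_1|| = 1).

λ_1 = 18.5139,  λ_2 = 0.4861;  v_1 ≈ (0.2898, -0.9571)


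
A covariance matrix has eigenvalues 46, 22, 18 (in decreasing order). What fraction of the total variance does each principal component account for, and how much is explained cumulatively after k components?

Step 1 — total variance = trace(Sigma) = Σ λ_i = 46 + 22 + 18 = 86.

Step 2 — fraction explained by component i = λ_i / Σ λ:
  PC1: 46/86 = 0.5349
  PC2: 22/86 = 0.2558
  PC3: 18/86 = 0.2093

Step 3 — cumulative fraction after k components = (λ_1 + ... + λ_k) / Σ λ:
  k = 1: 46/86 = 0.5349
  k = 2: (46 + 22)/86 = 68/86 = 0.7907
  k = 3: (46 + 22 + 18)/86 = 86/86 = 1

Summary (fraction, with percent):

explained: PC1 0.5349 (53.49%), PC2 0.2558 (25.58%), PC3 0.2093 (20.93%);  cumulative: 0.5349, 0.7907, 1


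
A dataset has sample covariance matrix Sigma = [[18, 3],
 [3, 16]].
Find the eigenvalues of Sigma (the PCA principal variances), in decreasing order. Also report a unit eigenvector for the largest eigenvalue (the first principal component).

Step 1 — characteristic polynomial of 2×2 Sigma:
  det(Sigma - λI) = λ² - trace · λ + det = 0.
  trace = 18 + 16 = 34, det = 18·16 - (3)² = 279.
Step 2 — discriminant:
  Δ = trace² - 4·det = 1156 - 1116 = 40.
Step 3 — eigenvalues:
  λ = (trace ± √Δ)/2 = (34 ± 6.3246)/2,
  λ_1 = 20.1623,  λ_2 = 13.8377.

Step 4 — unit eigenvector for λ_1: solve (Sigma - λ_1 I)v = 0. First row:
  (18 - 20.1623)·v_x + (3)·v_y = 0, i.e. (-2.1623)·v_x + (3)·v_y = 0,
  so v ∝ (b, λ_1 - a) = (3, 2.1623) = u.
  ||u|| = √((3)² + (2.1623)²) = √(13.6754) ≈ 3.698,
  v_1 = u/||u|| ≈ (0.8112, 0.5847) (||v_1|| = 1).

λ_1 = 20.1623,  λ_2 = 13.8377;  v_1 ≈ (0.8112, 0.5847)


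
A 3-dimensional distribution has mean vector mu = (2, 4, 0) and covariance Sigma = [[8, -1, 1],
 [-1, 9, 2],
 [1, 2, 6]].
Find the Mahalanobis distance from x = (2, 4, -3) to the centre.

Step 1 — centre the observation: (x - mu) = (0, 0, -3).

Step 2 — invert Sigma (cofactor / det for 3×3, or solve directly):
  Sigma^{-1} = [[0.1312, 0.021, -0.0289],
 [0.021, 0.1234, -0.0446],
 [-0.0289, -0.0446, 0.1864]].

Step 3 — form the quadratic (x - mu)^T · Sigma^{-1} · (x - mu):
  Sigma^{-1} · (x - mu) = (0.0866, 0.1339, -0.5591).
  (x - mu)^T · [Sigma^{-1} · (x - mu)] = (0)·(0.0866) + (0)·(0.1339) + (-3)·(-0.5591) = 1.6772.

Step 4 — take square root: d = √(1.6772) ≈ 1.2951.

d(x, mu) = √(1.6772) ≈ 1.2951


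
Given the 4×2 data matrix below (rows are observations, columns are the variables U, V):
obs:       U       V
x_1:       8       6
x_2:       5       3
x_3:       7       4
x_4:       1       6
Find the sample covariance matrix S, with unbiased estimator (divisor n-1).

Step 1 — column means:
  mean(U) = (8 + 5 + 7 + 1) / 4 = 21/4 = 5.25
  mean(V) = (6 + 3 + 4 + 6) / 4 = 19/4 = 4.75

Step 2 — sample covariance S[i,j] = (1/(n-1)) · Σ_k (x_{k,i} - mean_i) · (x_{k,j} - mean_j), with n-1 = 3.
  S[U,U] = ((2.75)·(2.75) + (-0.25)·(-0.25) + (1.75)·(1.75) + (-4.25)·(-4.25)) / 3 = 28.75/3 = 9.5833
  S[U,V] = ((2.75)·(1.25) + (-0.25)·(-1.75) + (1.75)·(-0.75) + (-4.25)·(1.25)) / 3 = -2.75/3 = -0.9167
  S[V,V] = ((1.25)·(1.25) + (-1.75)·(-1.75) + (-0.75)·(-0.75) + (1.25)·(1.25)) / 3 = 6.75/3 = 2.25

S is symmetric (S[j,i] = S[i,j]). Assembling:

S = [[9.5833, -0.9167],
 [-0.9167, 2.25]]


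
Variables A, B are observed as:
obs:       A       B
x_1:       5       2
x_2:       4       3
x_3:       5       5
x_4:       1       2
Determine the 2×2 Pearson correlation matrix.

Step 1 — column means:
  mean(A) = (5 + 4 + 5 + 1) / 4 = 15/4 = 3.75
  mean(B) = (2 + 3 + 5 + 2) / 4 = 12/4 = 3

Step 2 — sample variances and covariances s[i,j] = (1/(n-1)) · Σ_k (x_{k,i} - mean_i) · (x_{k,j} - mean_j), with n-1 = 3:
  s[A,A] = ((1.25)·(1.25) + (0.25)·(0.25) + (1.25)·(1.25) + (-2.75)·(-2.75)) / 3 = 10.75/3 = 3.5833
  s[A,B] = ((1.25)·(-1) + (0.25)·(0) + (1.25)·(2) + (-2.75)·(-1)) / 3 = 4/3 = 1.3333
  s[B,B] = ((-1)·(-1) + (0)·(0) + (2)·(2) + (-1)·(-1)) / 3 = 6/3 = 2
  Sample standard deviations s_i = √(s[i,i]):
  s(A) = √(3.5833) = 1.893
  s(B) = √(2) = 1.4142

Step 3 — r_{ij} = s_{ij} / (s_i · s_j):
  r[A,A] = 1 (diagonal).
  r[A,B] = 1.3333 / (1.893 · 1.4142) = 1.3333 / 2.6771 = 0.4981
  r[B,B] = 1 (diagonal).

R is symmetric with unit diagonal. Assembling:

R = [[1, 0.4981],
 [0.4981, 1]]


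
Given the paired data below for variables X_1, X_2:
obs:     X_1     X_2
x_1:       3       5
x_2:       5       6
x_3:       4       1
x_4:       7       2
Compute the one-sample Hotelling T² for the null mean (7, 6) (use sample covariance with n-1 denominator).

Step 1 — sample mean vector:
  mean(X_1) = (3 + 5 + 4 + 7) / 4 = 19/4 = 4.75
  mean(X_2) = (5 + 6 + 1 + 2) / 4 = 14/4 = 3.5
  x̄ = (4.75, 3.5),  deviation x̄ - mu_0 = (4.75, 3.5) - (7, 6) = (-2.25, -2.5).

Step 2 — sample covariance matrix, S[i,j] = (1/(n-1)) · Σ_k (x_{k,i} - mean_i) · (x_{k,j} - mean_j), divisor n-1 = 3:
  S[X_1,X_1] = ((-1.75)·(-1.75) + (0.25)·(0.25) + (-0.75)·(-0.75) + (2.25)·(2.25)) / 3 = 8.75/3 = 2.9167
  S[X_1,X_2] = ((-1.75)·(1.5) + (0.25)·(2.5) + (-0.75)·(-2.5) + (2.25)·(-1.5)) / 3 = -3.5/3 = -1.1667
  S[X_2,X_2] = ((1.5)·(1.5) + (2.5)·(2.5) + (-2.5)·(-2.5) + (-1.5)·(-1.5)) / 3 = 17/3 = 5.6667
  S = [[2.9167, -1.1667],
 [-1.1667, 5.6667]].

Step 3 — invert S. det(S) = 2.9167·5.6667 - (-1.1667)² = 15.1667.
  S^{-1} = (1/det) · [[d, -b], [-b, a]] = [[0.3736, 0.0769],
 [0.0769, 0.1923]].

Step 4 — quadratic form (x̄ - mu_0)^T · S^{-1} · (x̄ - mu_0):
  S^{-1} · (x̄ - mu_0) = (-1.033, -0.6538),
  (x̄ - mu_0)^T · [...] = (-2.25)·(-1.033) + (-2.5)·(-0.6538) = 3.9588.

Step 5 — scale by n: T² = 4 · 3.9588 = 15.8352.

T² ≈ 15.8352


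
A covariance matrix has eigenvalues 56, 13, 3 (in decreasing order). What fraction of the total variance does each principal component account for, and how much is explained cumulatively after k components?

Step 1 — total variance = trace(Sigma) = Σ λ_i = 56 + 13 + 3 = 72.

Step 2 — fraction explained by component i = λ_i / Σ λ:
  PC1: 56/72 = 0.7778
  PC2: 13/72 = 0.1806
  PC3: 3/72 = 0.0417

Step 3 — cumulative fraction after k components = (λ_1 + ... + λ_k) / Σ λ:
  k = 1: 56/72 = 0.7778
  k = 2: (56 + 13)/72 = 69/72 = 0.9583
  k = 3: (56 + 13 + 3)/72 = 72/72 = 1

Summary (fraction, with percent):

explained: PC1 0.7778 (77.78%), PC2 0.1806 (18.06%), PC3 0.0417 (4.17%);  cumulative: 0.7778, 0.9583, 1


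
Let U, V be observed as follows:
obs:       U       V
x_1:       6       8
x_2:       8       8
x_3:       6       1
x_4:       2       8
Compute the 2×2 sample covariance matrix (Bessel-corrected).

Step 1 — column means:
  mean(U) = (6 + 8 + 6 + 2) / 4 = 22/4 = 5.5
  mean(V) = (8 + 8 + 1 + 8) / 4 = 25/4 = 6.25

Step 2 — sample covariance S[i,j] = (1/(n-1)) · Σ_k (x_{k,i} - mean_i) · (x_{k,j} - mean_j), with n-1 = 3.
  S[U,U] = ((0.5)·(0.5) + (2.5)·(2.5) + (0.5)·(0.5) + (-3.5)·(-3.5)) / 3 = 19/3 = 6.3333
  S[U,V] = ((0.5)·(1.75) + (2.5)·(1.75) + (0.5)·(-5.25) + (-3.5)·(1.75)) / 3 = -3.5/3 = -1.1667
  S[V,V] = ((1.75)·(1.75) + (1.75)·(1.75) + (-5.25)·(-5.25) + (1.75)·(1.75)) / 3 = 36.75/3 = 12.25

S is symmetric (S[j,i] = S[i,j]). Assembling:

S = [[6.3333, -1.1667],
 [-1.1667, 12.25]]


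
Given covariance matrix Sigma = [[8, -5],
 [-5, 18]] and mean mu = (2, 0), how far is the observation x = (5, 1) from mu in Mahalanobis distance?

Step 1 — centre the observation: (x - mu) = (3, 1).

Step 2 — invert Sigma. det(Sigma) = 8·18 - (-5)² = 119.
  Sigma^{-1} = (1/det) · [[d, -b], [-b, a]] = [[0.1513, 0.042],
 [0.042, 0.0672]].

Step 3 — form the quadratic (x - mu)^T · Sigma^{-1} · (x - mu):
  Sigma^{-1} · (x - mu) = (0.4958, 0.1933).
  (x - mu)^T · [Sigma^{-1} · (x - mu)] = (3)·(0.4958) + (1)·(0.1933) = 1.6807.

Step 4 — take square root: d = √(1.6807) ≈ 1.2964.

d(x, mu) = √(1.6807) ≈ 1.2964


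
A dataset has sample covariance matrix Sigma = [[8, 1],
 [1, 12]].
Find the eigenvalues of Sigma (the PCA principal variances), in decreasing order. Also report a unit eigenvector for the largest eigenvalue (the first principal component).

Step 1 — characteristic polynomial of 2×2 Sigma:
  det(Sigma - λI) = λ² - trace · λ + det = 0.
  trace = 8 + 12 = 20, det = 8·12 - (1)² = 95.
Step 2 — discriminant:
  Δ = trace² - 4·det = 400 - 380 = 20.
Step 3 — eigenvalues:
  λ = (trace ± √Δ)/2 = (20 ± 4.4721)/2,
  λ_1 = 12.2361,  λ_2 = 7.7639.

Step 4 — unit eigenvector for λ_1: solve (Sigma - λ_1 I)v = 0. First row:
  (8 - 12.2361)·v_x + (1)·v_y = 0, i.e. (-4.2361)·v_x + (1)·v_y = 0,
  so v ∝ (b, λ_1 - a) = (1, 4.2361) = u.
  ||u|| = √((1)² + (4.2361)²) = √(18.9443) ≈ 4.3525,
  v_1 = u/||u|| ≈ (0.2298, 0.9732) (||v_1|| = 1).

λ_1 = 12.2361,  λ_2 = 7.7639;  v_1 ≈ (0.2298, 0.9732)


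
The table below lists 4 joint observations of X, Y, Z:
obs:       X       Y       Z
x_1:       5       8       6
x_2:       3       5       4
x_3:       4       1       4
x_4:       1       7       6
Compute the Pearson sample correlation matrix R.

Step 1 — column means:
  mean(X) = (5 + 3 + 4 + 1) / 4 = 13/4 = 3.25
  mean(Y) = (8 + 5 + 1 + 7) / 4 = 21/4 = 5.25
  mean(Z) = (6 + 4 + 4 + 6) / 4 = 20/4 = 5

Step 2 — sample variances and covariances s[i,j] = (1/(n-1)) · Σ_k (x_{k,i} - mean_i) · (x_{k,j} - mean_j), with n-1 = 3:
  s[X,X] = ((1.75)·(1.75) + (-0.25)·(-0.25) + (0.75)·(0.75) + (-2.25)·(-2.25)) / 3 = 8.75/3 = 2.9167
  s[X,Y] = ((1.75)·(2.75) + (-0.25)·(-0.25) + (0.75)·(-4.25) + (-2.25)·(1.75)) / 3 = -2.25/3 = -0.75
  s[X,Z] = ((1.75)·(1) + (-0.25)·(-1) + (0.75)·(-1) + (-2.25)·(1)) / 3 = -1/3 = -0.3333
  s[Y,Y] = ((2.75)·(2.75) + (-0.25)·(-0.25) + (-4.25)·(-4.25) + (1.75)·(1.75)) / 3 = 28.75/3 = 9.5833
  s[Y,Z] = ((2.75)·(1) + (-0.25)·(-1) + (-4.25)·(-1) + (1.75)·(1)) / 3 = 9/3 = 3
  s[Z,Z] = ((1)·(1) + (-1)·(-1) + (-1)·(-1) + (1)·(1)) / 3 = 4/3 = 1.3333
  Sample standard deviations s_i = √(s[i,i]):
  s(X) = √(2.9167) = 1.7078
  s(Y) = √(9.5833) = 3.0957
  s(Z) = √(1.3333) = 1.1547

Step 3 — r_{ij} = s_{ij} / (s_i · s_j):
  r[X,X] = 1 (diagonal).
  r[X,Y] = -0.75 / (1.7078 · 3.0957) = -0.75 / 5.2869 = -0.1419
  r[X,Z] = -0.3333 / (1.7078 · 1.1547) = -0.3333 / 1.972 = -0.169
  r[Y,Y] = 1 (diagonal).
  r[Y,Z] = 3 / (3.0957 · 1.1547) = 3 / 3.5746 = 0.8393
  r[Z,Z] = 1 (diagonal).

R is symmetric with unit diagonal. Assembling:

R = [[1, -0.1419, -0.169],
 [-0.1419, 1, 0.8393],
 [-0.169, 0.8393, 1]]


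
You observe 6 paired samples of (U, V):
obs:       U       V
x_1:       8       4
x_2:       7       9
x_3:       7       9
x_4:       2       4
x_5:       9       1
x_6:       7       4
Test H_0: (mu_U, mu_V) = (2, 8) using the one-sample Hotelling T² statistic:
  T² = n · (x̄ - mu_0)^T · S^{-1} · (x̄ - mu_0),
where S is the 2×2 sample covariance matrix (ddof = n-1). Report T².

Step 1 — sample mean vector:
  mean(U) = (8 + 7 + 7 + 2 + 9 + 7) / 6 = 40/6 = 6.6667
  mean(V) = (4 + 9 + 9 + 4 + 1 + 4) / 6 = 31/6 = 5.1667
  x̄ = (6.6667, 5.1667),  deviation x̄ - mu_0 = (6.6667, 5.1667) - (2, 8) = (4.6667, -2.8333).

Step 2 — sample covariance matrix, S[i,j] = (1/(n-1)) · Σ_k (x_{k,i} - mean_i) · (x_{k,j} - mean_j), divisor n-1 = 5:
  S[U,U] = ((1.3333)·(1.3333) + (0.3333)·(0.3333) + (0.3333)·(0.3333) + (-4.6667)·(-4.6667) + (2.3333)·(2.3333) + (0.3333)·(0.3333)) / 5 = 29.3333/5 = 5.8667
  S[U,V] = ((1.3333)·(-1.1667) + (0.3333)·(3.8333) + (0.3333)·(3.8333) + (-4.6667)·(-1.1667) + (2.3333)·(-4.1667) + (0.3333)·(-1.1667)) / 5 = -3.6667/5 = -0.7333
  S[V,V] = ((-1.1667)·(-1.1667) + (3.8333)·(3.8333) + (3.8333)·(3.8333) + (-1.1667)·(-1.1667) + (-4.1667)·(-4.1667) + (-1.1667)·(-1.1667)) / 5 = 50.8333/5 = 10.1667
  S = [[5.8667, -0.7333],
 [-0.7333, 10.1667]].

Step 3 — invert S. det(S) = 5.8667·10.1667 - (-0.7333)² = 59.1067.
  S^{-1} = (1/det) · [[d, -b], [-b, a]] = [[0.172, 0.0124],
 [0.0124, 0.0993]].

Step 4 — quadratic form (x̄ - mu_0)^T · S^{-1} · (x̄ - mu_0):
  S^{-1} · (x̄ - mu_0) = (0.7675, -0.2233),
  (x̄ - mu_0)^T · [...] = (4.6667)·(0.7675) + (-2.8333)·(-0.2233) = 4.2146.

Step 5 — scale by n: T² = 6 · 4.2146 = 25.2876.

T² ≈ 25.2876


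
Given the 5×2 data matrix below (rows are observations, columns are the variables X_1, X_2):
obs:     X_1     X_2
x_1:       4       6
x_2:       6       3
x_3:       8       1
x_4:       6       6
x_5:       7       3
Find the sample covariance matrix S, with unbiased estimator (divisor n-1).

Step 1 — column means:
  mean(X_1) = (4 + 6 + 8 + 6 + 7) / 5 = 31/5 = 6.2
  mean(X_2) = (6 + 3 + 1 + 6 + 3) / 5 = 19/5 = 3.8

Step 2 — sample covariance S[i,j] = (1/(n-1)) · Σ_k (x_{k,i} - mean_i) · (x_{k,j} - mean_j), with n-1 = 4.
  S[X_1,X_1] = ((-2.2)·(-2.2) + (-0.2)·(-0.2) + (1.8)·(1.8) + (-0.2)·(-0.2) + (0.8)·(0.8)) / 4 = 8.8/4 = 2.2
  S[X_1,X_2] = ((-2.2)·(2.2) + (-0.2)·(-0.8) + (1.8)·(-2.8) + (-0.2)·(2.2) + (0.8)·(-0.8)) / 4 = -10.8/4 = -2.7
  S[X_2,X_2] = ((2.2)·(2.2) + (-0.8)·(-0.8) + (-2.8)·(-2.8) + (2.2)·(2.2) + (-0.8)·(-0.8)) / 4 = 18.8/4 = 4.7

S is symmetric (S[j,i] = S[i,j]). Assembling:

S = [[2.2, -2.7],
 [-2.7, 4.7]]


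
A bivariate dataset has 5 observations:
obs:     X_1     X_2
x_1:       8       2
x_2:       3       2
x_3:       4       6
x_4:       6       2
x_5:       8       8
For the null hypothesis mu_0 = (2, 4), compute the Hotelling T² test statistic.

Step 1 — sample mean vector:
  mean(X_1) = (8 + 3 + 4 + 6 + 8) / 5 = 29/5 = 5.8
  mean(X_2) = (2 + 2 + 6 + 2 + 8) / 5 = 20/5 = 4
  x̄ = (5.8, 4),  deviation x̄ - mu_0 = (5.8, 4) - (2, 4) = (3.8, 0).

Step 2 — sample covariance matrix, S[i,j] = (1/(n-1)) · Σ_k (x_{k,i} - mean_i) · (x_{k,j} - mean_j), divisor n-1 = 4:
  S[X_1,X_1] = ((2.2)·(2.2) + (-2.8)·(-2.8) + (-1.8)·(-1.8) + (0.2)·(0.2) + (2.2)·(2.2)) / 4 = 20.8/4 = 5.2
  S[X_1,X_2] = ((2.2)·(-2) + (-2.8)·(-2) + (-1.8)·(2) + (0.2)·(-2) + (2.2)·(4)) / 4 = 6/4 = 1.5
  S[X_2,X_2] = ((-2)·(-2) + (-2)·(-2) + (2)·(2) + (-2)·(-2) + (4)·(4)) / 4 = 32/4 = 8
  S = [[5.2, 1.5],
 [1.5, 8]].

Step 3 — invert S. det(S) = 5.2·8 - (1.5)² = 39.35.
  S^{-1} = (1/det) · [[d, -b], [-b, a]] = [[0.2033, -0.0381],
 [-0.0381, 0.1321]].

Step 4 — quadratic form (x̄ - mu_0)^T · S^{-1} · (x̄ - mu_0):
  S^{-1} · (x̄ - mu_0) = (0.7726, -0.1449),
  (x̄ - mu_0)^T · [...] = (3.8)·(0.7726) + (0)·(-0.1449) = 2.9357.

Step 5 — scale by n: T² = 5 · 2.9357 = 14.6785.

T² ≈ 14.6785


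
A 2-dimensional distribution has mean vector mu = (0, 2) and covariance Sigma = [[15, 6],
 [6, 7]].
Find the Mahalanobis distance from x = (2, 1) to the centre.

Step 1 — centre the observation: (x - mu) = (2, -1).

Step 2 — invert Sigma. det(Sigma) = 15·7 - (6)² = 69.
  Sigma^{-1} = (1/det) · [[d, -b], [-b, a]] = [[0.1014, -0.087],
 [-0.087, 0.2174]].

Step 3 — form the quadratic (x - mu)^T · Sigma^{-1} · (x - mu):
  Sigma^{-1} · (x - mu) = (0.2899, -0.3913).
  (x - mu)^T · [Sigma^{-1} · (x - mu)] = (2)·(0.2899) + (-1)·(-0.3913) = 0.971.

Step 4 — take square root: d = √(0.971) ≈ 0.9854.

d(x, mu) = √(0.971) ≈ 0.9854


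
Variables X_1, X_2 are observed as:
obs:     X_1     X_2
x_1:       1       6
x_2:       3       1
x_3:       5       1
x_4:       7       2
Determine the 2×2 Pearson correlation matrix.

Step 1 — column means:
  mean(X_1) = (1 + 3 + 5 + 7) / 4 = 16/4 = 4
  mean(X_2) = (6 + 1 + 1 + 2) / 4 = 10/4 = 2.5

Step 2 — sample variances and covariances s[i,j] = (1/(n-1)) · Σ_k (x_{k,i} - mean_i) · (x_{k,j} - mean_j), with n-1 = 3:
  s[X_1,X_1] = ((-3)·(-3) + (-1)·(-1) + (1)·(1) + (3)·(3)) / 3 = 20/3 = 6.6667
  s[X_1,X_2] = ((-3)·(3.5) + (-1)·(-1.5) + (1)·(-1.5) + (3)·(-0.5)) / 3 = -12/3 = -4
  s[X_2,X_2] = ((3.5)·(3.5) + (-1.5)·(-1.5) + (-1.5)·(-1.5) + (-0.5)·(-0.5)) / 3 = 17/3 = 5.6667
  Sample standard deviations s_i = √(s[i,i]):
  s(X_1) = √(6.6667) = 2.582
  s(X_2) = √(5.6667) = 2.3805

Step 3 — r_{ij} = s_{ij} / (s_i · s_j):
  r[X_1,X_1] = 1 (diagonal).
  r[X_1,X_2] = -4 / (2.582 · 2.3805) = -4 / 6.1464 = -0.6508
  r[X_2,X_2] = 1 (diagonal).

R is symmetric with unit diagonal. Assembling:

R = [[1, -0.6508],
 [-0.6508, 1]]


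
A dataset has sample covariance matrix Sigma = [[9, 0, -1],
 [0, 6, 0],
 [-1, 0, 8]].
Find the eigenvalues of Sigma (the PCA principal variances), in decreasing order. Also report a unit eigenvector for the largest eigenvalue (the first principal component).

Step 1 — characteristic polynomial p(λ) = det(λI - Sigma) = λ³ - tr·λ² + c_1·λ - det, where tr = trace, c_1 = sum of the principal 2×2 minors, det = det(Sigma):
  tr = 9 + 6 + 8 = 23,
  c_1 = (9·6 - (0)²) + (9·8 - (-1)²) + (6·8 - (0)²) = 54 + 71 + 48 = 173,
  det = 9·(6·8 - (0)²) - (0)·((0)·8 - (0)·(-1)) + (-1)·((0)·(0) - 6·(-1)) = 9·(48) - (0)·(0) + (-1)·(6) = 426.
  So p(λ) = λ³ - 23λ² + 173λ - 426.
Step 2 — look for an integer root (rational root theorem: any rational root is an integer divisor of 426). Testing λ = 6:
  p(6) = 216 - 828 + 1038 - 426 = 0  ✓
  Dividing out (λ - 6): p(λ) = (λ - 6)(λ² - 17λ + 71).
Step 3 — remaining eigenvalues from the quadratic λ² - 17λ + 71 = 0:
  Δ = 17² - 4·71 = 289 - 284 = 5,  λ = (17 ± √5)/2 = (17 ± 2.2361)/2 ≈ 9.618 or 7.382.
  Sorted: λ_1 = 9.618,  λ_2 = 7.382,  λ_3 = 6  (check: sum = 23 = tr ✓).

Step 4 — unit eigenvector for λ_1 ≈ 9.618: v spans the null space of (Sigma - λ_1 I), whose rows are
  r_1 = (-0.618, 0, -1),  r_2 = (0, -3.618, 0),  r_3 = (-1, 0, -1.618).
  v is orthogonal to every row, so take v ∝ r_1 × r_2 = ((0)·(0) - (-1)·(-3.618), (-1)·(0) - (-0.618)·(0), (-0.618)·(-3.618) - (0)·(0)) ≈ (-3.618, 0, 2.2361).
  Rescale (multiply by -1 so the first nonzero entry is positive): u = (3.618, 0, -2.2361).
  ||u|| = √((3.618)² + (0)² + (-2.2361)²) = √(18.0902) ≈ 4.2533,  v_1 = u/||u|| ≈ (0.8507, 0, -0.5257) (||v_1|| = 1).

λ_1 = 9.618,  λ_2 = 7.382,  λ_3 = 6;  v_1 ≈ (0.8507, 0, -0.5257)


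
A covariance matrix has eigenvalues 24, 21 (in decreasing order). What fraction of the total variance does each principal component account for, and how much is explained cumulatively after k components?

Step 1 — total variance = trace(Sigma) = Σ λ_i = 24 + 21 = 45.

Step 2 — fraction explained by component i = λ_i / Σ λ:
  PC1: 24/45 = 0.5333
  PC2: 21/45 = 0.4667

Step 3 — cumulative fraction after k components = (λ_1 + ... + λ_k) / Σ λ:
  k = 1: 24/45 = 0.5333
  k = 2: (24 + 21)/45 = 45/45 = 1

Summary (fraction, with percent):

explained: PC1 0.5333 (53.33%), PC2 0.4667 (46.67%);  cumulative: 0.5333, 1


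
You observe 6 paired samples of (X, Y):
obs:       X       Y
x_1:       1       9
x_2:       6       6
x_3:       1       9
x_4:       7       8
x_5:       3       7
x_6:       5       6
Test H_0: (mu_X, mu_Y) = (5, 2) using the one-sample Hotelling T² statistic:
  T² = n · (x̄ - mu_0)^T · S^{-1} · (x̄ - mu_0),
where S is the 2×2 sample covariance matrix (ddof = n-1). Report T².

Step 1 — sample mean vector:
  mean(X) = (1 + 6 + 1 + 7 + 3 + 5) / 6 = 23/6 = 3.8333
  mean(Y) = (9 + 6 + 9 + 8 + 7 + 6) / 6 = 45/6 = 7.5
  x̄ = (3.8333, 7.5),  deviation x̄ - mu_0 = (3.8333, 7.5) - (5, 2) = (-1.1667, 5.5).

Step 2 — sample covariance matrix, S[i,j] = (1/(n-1)) · Σ_k (x_{k,i} - mean_i) · (x_{k,j} - mean_j), divisor n-1 = 5:
  S[X,X] = ((-2.8333)·(-2.8333) + (2.1667)·(2.1667) + (-2.8333)·(-2.8333) + (3.1667)·(3.1667) + (-0.8333)·(-0.8333) + (1.1667)·(1.1667)) / 5 = 32.8333/5 = 6.5667
  S[X,Y] = ((-2.8333)·(1.5) + (2.1667)·(-1.5) + (-2.8333)·(1.5) + (3.1667)·(0.5) + (-0.8333)·(-0.5) + (1.1667)·(-1.5)) / 5 = -11.5/5 = -2.3
  S[Y,Y] = ((1.5)·(1.5) + (-1.5)·(-1.5) + (1.5)·(1.5) + (0.5)·(0.5) + (-0.5)·(-0.5) + (-1.5)·(-1.5)) / 5 = 9.5/5 = 1.9
  S = [[6.5667, -2.3],
 [-2.3, 1.9]].

Step 3 — invert S. det(S) = 6.5667·1.9 - (-2.3)² = 7.1867.
  S^{-1} = (1/det) · [[d, -b], [-b, a]] = [[0.2644, 0.32],
 [0.32, 0.9137]].

Step 4 — quadratic form (x̄ - mu_0)^T · S^{-1} · (x̄ - mu_0):
  S^{-1} · (x̄ - mu_0) = (1.4518, 4.6521),
  (x̄ - mu_0)^T · [...] = (-1.1667)·(1.4518) + (5.5)·(4.6521) = 23.893.

Step 5 — scale by n: T² = 6 · 23.893 = 143.3581.

T² ≈ 143.3581


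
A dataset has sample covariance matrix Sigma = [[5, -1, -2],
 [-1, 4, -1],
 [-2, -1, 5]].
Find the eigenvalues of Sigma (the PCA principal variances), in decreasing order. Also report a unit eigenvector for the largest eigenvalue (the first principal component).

Step 1 — characteristic polynomial p(λ) = det(λI - Sigma) = λ³ - tr·λ² + c_1·λ - det, where tr = trace, c_1 = sum of the principal 2×2 minors, det = det(Sigma):
  tr = 5 + 4 + 5 = 14,
  c_1 = (5·4 - (-1)²) + (5·5 - (-2)²) + (4·5 - (-1)²) = 19 + 21 + 19 = 59,
  det = 5·(4·5 - (-1)²) - (-1)·((-1)·5 - (-1)·(-2)) + (-2)·((-1)·(-1) - 4·(-2)) = 5·(19) - (-1)·(-7) + (-2)·(9) = 70.
  So p(λ) = λ³ - 14λ² + 59λ - 70.
Step 2 — look for an integer root (rational root theorem: any rational root is an integer divisor of 70). Testing λ = 2:
  p(2) = 8 - 56 + 118 - 70 = 0  ✓
  Dividing out (λ - 2): p(λ) = (λ - 2)(λ² - 12λ + 35).
Step 3 — remaining eigenvalues from the quadratic λ² - 12λ + 35 = 0:
  Δ = 12² - 4·35 = 144 - 140 = 4,  λ = (12 ± √4)/2 = (12 ± 2)/2 = 7 or 5.
  Sorted: λ_1 = 7,  λ_2 = 5,  λ_3 = 2  (check: sum = 14 = tr ✓).

Step 4 — unit eigenvector for λ_1 = 7: v spans the null space of (Sigma - λ_1 I), whose rows are
  r_1 = (-2, -1, -2),  r_2 = (-1, -3, -1),  r_3 = (-2, -1, -2).
  v is orthogonal to every row, so take v ∝ r_1 × r_2 = ((-1)·(-1) - (-2)·(-3), (-2)·(-1) - (-2)·(-1), (-2)·(-3) - (-1)·(-1)) = (-5, 0, 5).
  Rescale (divide by 5; multiply by -1 so the first nonzero entry is positive): u = (1, 0, -1).
  ||u|| = √((1)² + (0)² + (-1)²) = √(2) ≈ 1.4142,  v_1 = u/||u|| ≈ (0.7071, 0, -0.7071) (||v_1|| = 1).

λ_1 = 7,  λ_2 = 5,  λ_3 = 2;  v_1 ≈ (0.7071, 0, -0.7071)


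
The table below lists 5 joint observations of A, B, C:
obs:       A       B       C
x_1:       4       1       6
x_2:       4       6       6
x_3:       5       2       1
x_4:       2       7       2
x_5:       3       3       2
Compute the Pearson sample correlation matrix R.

Step 1 — column means:
  mean(A) = (4 + 4 + 5 + 2 + 3) / 5 = 18/5 = 3.6
  mean(B) = (1 + 6 + 2 + 7 + 3) / 5 = 19/5 = 3.8
  mean(C) = (6 + 6 + 1 + 2 + 2) / 5 = 17/5 = 3.4

Step 2 — sample variances and covariances s[i,j] = (1/(n-1)) · Σ_k (x_{k,i} - mean_i) · (x_{k,j} - mean_j), with n-1 = 4:
  s[A,A] = ((0.4)·(0.4) + (0.4)·(0.4) + (1.4)·(1.4) + (-1.6)·(-1.6) + (-0.6)·(-0.6)) / 4 = 5.2/4 = 1.3
  s[A,B] = ((0.4)·(-2.8) + (0.4)·(2.2) + (1.4)·(-1.8) + (-1.6)·(3.2) + (-0.6)·(-0.8)) / 4 = -7.4/4 = -1.85
  s[A,C] = ((0.4)·(2.6) + (0.4)·(2.6) + (1.4)·(-2.4) + (-1.6)·(-1.4) + (-0.6)·(-1.4)) / 4 = 1.8/4 = 0.45
  s[B,B] = ((-2.8)·(-2.8) + (2.2)·(2.2) + (-1.8)·(-1.8) + (3.2)·(3.2) + (-0.8)·(-0.8)) / 4 = 26.8/4 = 6.7
  s[B,C] = ((-2.8)·(2.6) + (2.2)·(2.6) + (-1.8)·(-2.4) + (3.2)·(-1.4) + (-0.8)·(-1.4)) / 4 = -0.6/4 = -0.15
  s[C,C] = ((2.6)·(2.6) + (2.6)·(2.6) + (-2.4)·(-2.4) + (-1.4)·(-1.4) + (-1.4)·(-1.4)) / 4 = 23.2/4 = 5.8
  Sample standard deviations s_i = √(s[i,i]):
  s(A) = √(1.3) = 1.1402
  s(B) = √(6.7) = 2.5884
  s(C) = √(5.8) = 2.4083

Step 3 — r_{ij} = s_{ij} / (s_i · s_j):
  r[A,A] = 1 (diagonal).
  r[A,B] = -1.85 / (1.1402 · 2.5884) = -1.85 / 2.9513 = -0.6268
  r[A,C] = 0.45 / (1.1402 · 2.4083) = 0.45 / 2.7459 = 0.1639
  r[B,B] = 1 (diagonal).
  r[B,C] = -0.15 / (2.5884 · 2.4083) = -0.15 / 6.2338 = -0.0241
  r[C,C] = 1 (diagonal).

R is symmetric with unit diagonal. Assembling:

R = [[1, -0.6268, 0.1639],
 [-0.6268, 1, -0.0241],
 [0.1639, -0.0241, 1]]


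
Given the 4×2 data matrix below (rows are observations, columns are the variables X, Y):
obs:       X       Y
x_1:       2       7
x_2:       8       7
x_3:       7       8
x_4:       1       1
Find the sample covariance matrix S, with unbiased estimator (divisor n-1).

Step 1 — column means:
  mean(X) = (2 + 8 + 7 + 1) / 4 = 18/4 = 4.5
  mean(Y) = (7 + 7 + 8 + 1) / 4 = 23/4 = 5.75

Step 2 — sample covariance S[i,j] = (1/(n-1)) · Σ_k (x_{k,i} - mean_i) · (x_{k,j} - mean_j), with n-1 = 3.
  S[X,X] = ((-2.5)·(-2.5) + (3.5)·(3.5) + (2.5)·(2.5) + (-3.5)·(-3.5)) / 3 = 37/3 = 12.3333
  S[X,Y] = ((-2.5)·(1.25) + (3.5)·(1.25) + (2.5)·(2.25) + (-3.5)·(-4.75)) / 3 = 23.5/3 = 7.8333
  S[Y,Y] = ((1.25)·(1.25) + (1.25)·(1.25) + (2.25)·(2.25) + (-4.75)·(-4.75)) / 3 = 30.75/3 = 10.25

S is symmetric (S[j,i] = S[i,j]). Assembling:

S = [[12.3333, 7.8333],
 [7.8333, 10.25]]


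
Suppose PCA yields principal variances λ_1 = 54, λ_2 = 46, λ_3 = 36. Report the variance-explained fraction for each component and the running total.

Step 1 — total variance = trace(Sigma) = Σ λ_i = 54 + 46 + 36 = 136.

Step 2 — fraction explained by component i = λ_i / Σ λ:
  PC1: 54/136 = 0.3971
  PC2: 46/136 = 0.3382
  PC3: 36/136 = 0.2647

Step 3 — cumulative fraction after k components = (λ_1 + ... + λ_k) / Σ λ:
  k = 1: 54/136 = 0.3971
  k = 2: (54 + 46)/136 = 100/136 = 0.7353
  k = 3: (54 + 46 + 36)/136 = 136/136 = 1

Summary (fraction, with percent):

explained: PC1 0.3971 (39.71%), PC2 0.3382 (33.82%), PC3 0.2647 (26.47%);  cumulative: 0.3971, 0.7353, 1


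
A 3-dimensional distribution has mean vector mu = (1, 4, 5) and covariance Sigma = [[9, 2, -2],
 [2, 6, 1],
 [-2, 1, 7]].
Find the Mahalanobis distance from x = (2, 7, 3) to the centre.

Step 1 — centre the observation: (x - mu) = (1, 3, -2).

Step 2 — invert Sigma (cofactor / det for 3×3, or solve directly):
  Sigma^{-1} = [[0.1327, -0.0518, 0.0453],
 [-0.0518, 0.1909, -0.0421],
 [0.0453, -0.0421, 0.1618]].

Step 3 — form the quadratic (x - mu)^T · Sigma^{-1} · (x - mu):
  Sigma^{-1} · (x - mu) = (-0.1133, 0.6052, -0.4045).
  (x - mu)^T · [Sigma^{-1} · (x - mu)] = (1)·(-0.1133) + (3)·(0.6052) + (-2)·(-0.4045) = 2.5113.

Step 4 — take square root: d = √(2.5113) ≈ 1.5847.

d(x, mu) = √(2.5113) ≈ 1.5847


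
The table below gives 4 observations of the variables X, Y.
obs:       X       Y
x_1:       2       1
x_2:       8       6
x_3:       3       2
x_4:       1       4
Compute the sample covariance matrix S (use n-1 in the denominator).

Step 1 — column means:
  mean(X) = (2 + 8 + 3 + 1) / 4 = 14/4 = 3.5
  mean(Y) = (1 + 6 + 2 + 4) / 4 = 13/4 = 3.25

Step 2 — sample covariance S[i,j] = (1/(n-1)) · Σ_k (x_{k,i} - mean_i) · (x_{k,j} - mean_j), with n-1 = 3.
  S[X,X] = ((-1.5)·(-1.5) + (4.5)·(4.5) + (-0.5)·(-0.5) + (-2.5)·(-2.5)) / 3 = 29/3 = 9.6667
  S[X,Y] = ((-1.5)·(-2.25) + (4.5)·(2.75) + (-0.5)·(-1.25) + (-2.5)·(0.75)) / 3 = 14.5/3 = 4.8333
  S[Y,Y] = ((-2.25)·(-2.25) + (2.75)·(2.75) + (-1.25)·(-1.25) + (0.75)·(0.75)) / 3 = 14.75/3 = 4.9167

S is symmetric (S[j,i] = S[i,j]). Assembling:

S = [[9.6667, 4.8333],
 [4.8333, 4.9167]]


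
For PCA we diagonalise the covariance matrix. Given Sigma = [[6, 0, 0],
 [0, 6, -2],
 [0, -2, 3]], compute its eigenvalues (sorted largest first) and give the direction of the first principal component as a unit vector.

Step 1 — characteristic polynomial p(λ) = det(λI - Sigma) = λ³ - tr·λ² + c_1·λ - det, where tr = trace, c_1 = sum of the principal 2×2 minors, det = det(Sigma):
  tr = 6 + 6 + 3 = 15,
  c_1 = (6·6 - (0)²) + (6·3 - (0)²) + (6·3 - (-2)²) = 36 + 18 + 14 = 68,
  det = 6·(6·3 - (-2)²) - (0)·((0)·3 - (-2)·(0)) + (0)·((0)·(-2) - 6·(0)) = 6·(14) - (0)·(0) + (0)·(0) = 84.
  So p(λ) = λ³ - 15λ² + 68λ - 84.
Step 2 — look for an integer root (rational root theorem: any rational root is an integer divisor of 84). Testing λ = 2:
  p(2) = 8 - 60 + 136 - 84 = 0  ✓
  Dividing out (λ - 2): p(λ) = (λ - 2)(λ² - 13λ + 42).
Step 3 — remaining eigenvalues from the quadratic λ² - 13λ + 42 = 0:
  Δ = 13² - 4·42 = 169 - 168 = 1,  λ = (13 ± √1)/2 = (13 ± 1)/2 = 7 or 6.
  Sorted: λ_1 = 7,  λ_2 = 6,  λ_3 = 2  (check: sum = 15 = tr ✓).

Step 4 — unit eigenvector for λ_1 = 7: v spans the null space of (Sigma - λ_1 I), whose rows are
  r_1 = (-1, 0, 0),  r_2 = (0, -1, -2),  r_3 = (0, -2, -4).
  v is orthogonal to every row, so take v ∝ r_1 × r_2 = ((0)·(-2) - (0)·(-1), (0)·(0) - (-1)·(-2), (-1)·(-1) - (0)·(0)) = (0, -2, 1).
  Rescale (multiply by -1 so the first nonzero entry is positive): u = (0, 2, -1).
  ||u|| = √((0)² + (2)² + (-1)²) = √(5) ≈ 2.2361,  v_1 = u/||u|| ≈ (0, 0.8944, -0.4472) (||v_1|| = 1).

λ_1 = 7,  λ_2 = 6,  λ_3 = 2;  v_1 ≈ (0, 0.8944, -0.4472)


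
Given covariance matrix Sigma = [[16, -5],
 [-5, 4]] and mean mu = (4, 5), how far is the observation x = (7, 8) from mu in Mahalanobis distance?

Step 1 — centre the observation: (x - mu) = (3, 3).

Step 2 — invert Sigma. det(Sigma) = 16·4 - (-5)² = 39.
  Sigma^{-1} = (1/det) · [[d, -b], [-b, a]] = [[0.1026, 0.1282],
 [0.1282, 0.4103]].

Step 3 — form the quadratic (x - mu)^T · Sigma^{-1} · (x - mu):
  Sigma^{-1} · (x - mu) = (0.6923, 1.6154).
  (x - mu)^T · [Sigma^{-1} · (x - mu)] = (3)·(0.6923) + (3)·(1.6154) = 6.9231.

Step 4 — take square root: d = √(6.9231) ≈ 2.6312.

d(x, mu) = √(6.9231) ≈ 2.6312


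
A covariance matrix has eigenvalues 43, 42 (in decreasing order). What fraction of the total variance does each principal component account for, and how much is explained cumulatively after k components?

Step 1 — total variance = trace(Sigma) = Σ λ_i = 43 + 42 = 85.

Step 2 — fraction explained by component i = λ_i / Σ λ:
  PC1: 43/85 = 0.5059
  PC2: 42/85 = 0.4941

Step 3 — cumulative fraction after k components = (λ_1 + ... + λ_k) / Σ λ:
  k = 1: 43/85 = 0.5059
  k = 2: (43 + 42)/85 = 85/85 = 1

Summary (fraction, with percent):

explained: PC1 0.5059 (50.59%), PC2 0.4941 (49.41%);  cumulative: 0.5059, 1


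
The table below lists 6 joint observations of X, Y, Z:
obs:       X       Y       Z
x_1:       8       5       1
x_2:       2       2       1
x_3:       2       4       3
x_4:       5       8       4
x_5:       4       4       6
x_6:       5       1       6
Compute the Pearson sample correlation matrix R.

Step 1 — column means:
  mean(X) = (8 + 2 + 2 + 5 + 4 + 5) / 6 = 26/6 = 4.3333
  mean(Y) = (5 + 2 + 4 + 8 + 4 + 1) / 6 = 24/6 = 4
  mean(Z) = (1 + 1 + 3 + 4 + 6 + 6) / 6 = 21/6 = 3.5

Step 2 — sample variances and covariances s[i,j] = (1/(n-1)) · Σ_k (x_{k,i} - mean_i) · (x_{k,j} - mean_j), with n-1 = 5:
  s[X,X] = ((3.6667)·(3.6667) + (-2.3333)·(-2.3333) + (-2.3333)·(-2.3333) + (0.6667)·(0.6667) + (-0.3333)·(-0.3333) + (0.6667)·(0.6667)) / 5 = 25.3333/5 = 5.0667
  s[X,Y] = ((3.6667)·(1) + (-2.3333)·(-2) + (-2.3333)·(0) + (0.6667)·(4) + (-0.3333)·(0) + (0.6667)·(-3)) / 5 = 9/5 = 1.8
  s[X,Z] = ((3.6667)·(-2.5) + (-2.3333)·(-2.5) + (-2.3333)·(-0.5) + (0.6667)·(0.5) + (-0.3333)·(2.5) + (0.6667)·(2.5)) / 5 = -1/5 = -0.2
  s[Y,Y] = ((1)·(1) + (-2)·(-2) + (0)·(0) + (4)·(4) + (0)·(0) + (-3)·(-3)) / 5 = 30/5 = 6
  s[Y,Z] = ((1)·(-2.5) + (-2)·(-2.5) + (0)·(-0.5) + (4)·(0.5) + (0)·(2.5) + (-3)·(2.5)) / 5 = -3/5 = -0.6
  s[Z,Z] = ((-2.5)·(-2.5) + (-2.5)·(-2.5) + (-0.5)·(-0.5) + (0.5)·(0.5) + (2.5)·(2.5) + (2.5)·(2.5)) / 5 = 25.5/5 = 5.1
  Sample standard deviations s_i = √(s[i,i]):
  s(X) = √(5.0667) = 2.2509
  s(Y) = √(6) = 2.4495
  s(Z) = √(5.1) = 2.2583

Step 3 — r_{ij} = s_{ij} / (s_i · s_j):
  r[X,X] = 1 (diagonal).
  r[X,Y] = 1.8 / (2.2509 · 2.4495) = 1.8 / 5.5136 = 0.3265
  r[X,Z] = -0.2 / (2.2509 · 2.2583) = -0.2 / 5.0833 = -0.0393
  r[Y,Y] = 1 (diagonal).
  r[Y,Z] = -0.6 / (2.4495 · 2.2583) = -0.6 / 5.5317 = -0.1085
  r[Z,Z] = 1 (diagonal).

R is symmetric with unit diagonal. Assembling:

R = [[1, 0.3265, -0.0393],
 [0.3265, 1, -0.1085],
 [-0.0393, -0.1085, 1]]


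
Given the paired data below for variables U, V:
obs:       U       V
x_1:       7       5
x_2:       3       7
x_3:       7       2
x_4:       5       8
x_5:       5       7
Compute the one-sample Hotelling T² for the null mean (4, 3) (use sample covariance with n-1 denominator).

Step 1 — sample mean vector:
  mean(U) = (7 + 3 + 7 + 5 + 5) / 5 = 27/5 = 5.4
  mean(V) = (5 + 7 + 2 + 8 + 7) / 5 = 29/5 = 5.8
  x̄ = (5.4, 5.8),  deviation x̄ - mu_0 = (5.4, 5.8) - (4, 3) = (1.4, 2.8).

Step 2 — sample covariance matrix, S[i,j] = (1/(n-1)) · Σ_k (x_{k,i} - mean_i) · (x_{k,j} - mean_j), divisor n-1 = 4:
  S[U,U] = ((1.6)·(1.6) + (-2.4)·(-2.4) + (1.6)·(1.6) + (-0.4)·(-0.4) + (-0.4)·(-0.4)) / 4 = 11.2/4 = 2.8
  S[U,V] = ((1.6)·(-0.8) + (-2.4)·(1.2) + (1.6)·(-3.8) + (-0.4)·(2.2) + (-0.4)·(1.2)) / 4 = -11.6/4 = -2.9
  S[V,V] = ((-0.8)·(-0.8) + (1.2)·(1.2) + (-3.8)·(-3.8) + (2.2)·(2.2) + (1.2)·(1.2)) / 4 = 22.8/4 = 5.7
  S = [[2.8, -2.9],
 [-2.9, 5.7]].

Step 3 — invert S. det(S) = 2.8·5.7 - (-2.9)² = 7.55.
  S^{-1} = (1/det) · [[d, -b], [-b, a]] = [[0.755, 0.3841],
 [0.3841, 0.3709]].

Step 4 — quadratic form (x̄ - mu_0)^T · S^{-1} · (x̄ - mu_0):
  S^{-1} · (x̄ - mu_0) = (2.1325, 1.5762),
  (x̄ - mu_0)^T · [...] = (1.4)·(2.1325) + (2.8)·(1.5762) = 7.3987.

Step 5 — scale by n: T² = 5 · 7.3987 = 36.9934.

T² ≈ 36.9934


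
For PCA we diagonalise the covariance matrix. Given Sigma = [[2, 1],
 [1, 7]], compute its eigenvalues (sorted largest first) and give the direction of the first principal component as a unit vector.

Step 1 — characteristic polynomial of 2×2 Sigma:
  det(Sigma - λI) = λ² - trace · λ + det = 0.
  trace = 2 + 7 = 9, det = 2·7 - (1)² = 13.
Step 2 — discriminant:
  Δ = trace² - 4·det = 81 - 52 = 29.
Step 3 — eigenvalues:
  λ = (trace ± √Δ)/2 = (9 ± 5.3852)/2,
  λ_1 = 7.1926,  λ_2 = 1.8074.

Step 4 — unit eigenvector for λ_1: solve (Sigma - λ_1 I)v = 0. First row:
  (2 - 7.1926)·v_x + (1)·v_y = 0, i.e. (-5.1926)·v_x + (1)·v_y = 0,
  so v ∝ (b, λ_1 - a) = (1, 5.1926) = u.
  ||u|| = √((1)² + (5.1926)²) = √(27.9629) ≈ 5.288,
  v_1 = u/||u|| ≈ (0.1891, 0.982) (||v_1|| = 1).

λ_1 = 7.1926,  λ_2 = 1.8074;  v_1 ≈ (0.1891, 0.982)


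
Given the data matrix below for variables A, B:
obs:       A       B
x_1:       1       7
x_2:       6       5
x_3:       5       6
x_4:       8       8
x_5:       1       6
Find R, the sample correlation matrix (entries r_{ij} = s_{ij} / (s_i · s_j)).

Step 1 — column means:
  mean(A) = (1 + 6 + 5 + 8 + 1) / 5 = 21/5 = 4.2
  mean(B) = (7 + 5 + 6 + 8 + 6) / 5 = 32/5 = 6.4

Step 2 — sample variances and covariances s[i,j] = (1/(n-1)) · Σ_k (x_{k,i} - mean_i) · (x_{k,j} - mean_j), with n-1 = 4:
  s[A,A] = ((-3.2)·(-3.2) + (1.8)·(1.8) + (0.8)·(0.8) + (3.8)·(3.8) + (-3.2)·(-3.2)) / 4 = 38.8/4 = 9.7
  s[A,B] = ((-3.2)·(0.6) + (1.8)·(-1.4) + (0.8)·(-0.4) + (3.8)·(1.6) + (-3.2)·(-0.4)) / 4 = 2.6/4 = 0.65
  s[B,B] = ((0.6)·(0.6) + (-1.4)·(-1.4) + (-0.4)·(-0.4) + (1.6)·(1.6) + (-0.4)·(-0.4)) / 4 = 5.2/4 = 1.3
  Sample standard deviations s_i = √(s[i,i]):
  s(A) = √(9.7) = 3.1145
  s(B) = √(1.3) = 1.1402

Step 3 — r_{ij} = s_{ij} / (s_i · s_j):
  r[A,A] = 1 (diagonal).
  r[A,B] = 0.65 / (3.1145 · 1.1402) = 0.65 / 3.5511 = 0.183
  r[B,B] = 1 (diagonal).

R is symmetric with unit diagonal. Assembling:

R = [[1, 0.183],
 [0.183, 1]]


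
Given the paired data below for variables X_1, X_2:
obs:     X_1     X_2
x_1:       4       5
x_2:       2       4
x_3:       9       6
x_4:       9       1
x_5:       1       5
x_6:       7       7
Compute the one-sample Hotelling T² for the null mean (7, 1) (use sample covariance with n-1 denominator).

Step 1 — sample mean vector:
  mean(X_1) = (4 + 2 + 9 + 9 + 1 + 7) / 6 = 32/6 = 5.3333
  mean(X_2) = (5 + 4 + 6 + 1 + 5 + 7) / 6 = 28/6 = 4.6667
  x̄ = (5.3333, 4.6667),  deviation x̄ - mu_0 = (5.3333, 4.6667) - (7, 1) = (-1.6667, 3.6667).

Step 2 — sample covariance matrix, S[i,j] = (1/(n-1)) · Σ_k (x_{k,i} - mean_i) · (x_{k,j} - mean_j), divisor n-1 = 5:
  S[X_1,X_1] = ((-1.3333)·(-1.3333) + (-3.3333)·(-3.3333) + (3.6667)·(3.6667) + (3.6667)·(3.6667) + (-4.3333)·(-4.3333) + (1.6667)·(1.6667)) / 5 = 61.3333/5 = 12.2667
  S[X_1,X_2] = ((-1.3333)·(0.3333) + (-3.3333)·(-0.6667) + (3.6667)·(1.3333) + (3.6667)·(-3.6667) + (-4.3333)·(0.3333) + (1.6667)·(2.3333)) / 5 = -4.3333/5 = -0.8667
  S[X_2,X_2] = ((0.3333)·(0.3333) + (-0.6667)·(-0.6667) + (1.3333)·(1.3333) + (-3.6667)·(-3.6667) + (0.3333)·(0.3333) + (2.3333)·(2.3333)) / 5 = 21.3333/5 = 4.2667
  S = [[12.2667, -0.8667],
 [-0.8667, 4.2667]].

Step 3 — invert S. det(S) = 12.2667·4.2667 - (-0.8667)² = 51.5867.
  S^{-1} = (1/det) · [[d, -b], [-b, a]] = [[0.0827, 0.0168],
 [0.0168, 0.2378]].

Step 4 — quadratic form (x̄ - mu_0)^T · S^{-1} · (x̄ - mu_0):
  S^{-1} · (x̄ - mu_0) = (-0.0762, 0.8439),
  (x̄ - mu_0)^T · [...] = (-1.6667)·(-0.0762) + (3.6667)·(0.8439) = 3.2213.

Step 5 — scale by n: T² = 6 · 3.2213 = 19.328.

T² ≈ 19.328
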